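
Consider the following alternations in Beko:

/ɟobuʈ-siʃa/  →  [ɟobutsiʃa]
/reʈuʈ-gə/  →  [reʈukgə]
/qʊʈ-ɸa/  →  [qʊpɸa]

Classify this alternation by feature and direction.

The segment that alternates is /ʈ/, which surfaces as [t] when adjacent to /s/.
The change retroflex → alveolar matches the place of the following /s/, identifying this as place assimilation.
Manner and voice are unchanged, so the assimilation is partial, not total.
Checking the remaining alternations: /ʈ/ → [k] before /g/ (retroflex → velar, matching velar); /ʈ/ → [p] before /ɸ/ (retroflex → bilabial, matching bilabial) — only place changes, and always toward the following segment.
Since the segment that changes precedes the conditioning segment, the assimilation is regressive.

regressive place assimilation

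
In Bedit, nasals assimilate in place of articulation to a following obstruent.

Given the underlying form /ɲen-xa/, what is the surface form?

[ɲeŋxa]

/n/ is a voiced alveolar nasal. The following trigger /x/ is velar, so /n/ must become velar as well.
Changing only its place to velar gives [ŋ] — the voiced velar nasal.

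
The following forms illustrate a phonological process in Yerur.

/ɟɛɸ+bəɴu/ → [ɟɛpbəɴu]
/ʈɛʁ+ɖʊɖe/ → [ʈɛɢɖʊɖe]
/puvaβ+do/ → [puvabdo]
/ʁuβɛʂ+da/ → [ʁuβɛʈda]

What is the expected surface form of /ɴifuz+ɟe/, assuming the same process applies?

The data show regressive manner assimilation: /ɸ/ → [p] before /b/; /ʁ/ → [ɢ] before /ɖ/; /β/ → [b] before /d/; /ʂ/ → [ʈ] before /d/. In each pair only manner changes, matching the following consonant, while place and voice stay constant.
/z/ is a voiced alveolar fricative. The following trigger /ɟ/ is a stop, so /z/ must become a stop as well.
A voiced alveolar stop is [d], so the surface segment is [d].

[ɴifudɟe]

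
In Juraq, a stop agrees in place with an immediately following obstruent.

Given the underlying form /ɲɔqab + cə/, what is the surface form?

[ɲɔqaɟcə]

The rule targets /b/ (voiced bilabial stop), which sits before the trigger /c/ (palatal).
A voiced palatal stop is [ɟ], so the surface segment is [ɟ].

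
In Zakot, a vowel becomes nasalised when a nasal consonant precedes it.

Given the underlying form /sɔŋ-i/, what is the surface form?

/i/ sits next to the nasal /ŋ/ and is therefore nasalised to [ĩ].

[sɔŋĩ]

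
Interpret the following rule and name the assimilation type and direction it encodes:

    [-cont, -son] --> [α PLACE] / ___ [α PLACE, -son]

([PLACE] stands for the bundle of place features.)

The rule copies the place features (abbreviated [PLACE]) from the environment onto the target, so the assimilating feature is place.
The conditioning segment sits to the right of the focus bar, meaning the trigger follows the segment that changes — regressive assimilation.

regressive place assimilation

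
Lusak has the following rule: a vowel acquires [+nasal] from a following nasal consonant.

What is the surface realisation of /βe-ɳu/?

/e/ sits next to the nasal /ɳ/ and is therefore nasalised to [ẽ].

[βẽɳu]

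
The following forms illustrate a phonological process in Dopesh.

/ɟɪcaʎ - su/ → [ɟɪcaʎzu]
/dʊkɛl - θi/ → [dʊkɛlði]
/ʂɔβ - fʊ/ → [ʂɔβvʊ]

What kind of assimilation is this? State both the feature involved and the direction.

progressive voicing assimilation

Comparing underlying and surface forms, /s/ → [z] is the alternation; the neighbouring /ʎ/ is constant.
/s/ is voiceless while /ʎ/ is voiced; the output [z] is voiced, matching the trigger — so the feature that spreads is voicing.
Place and manner are unchanged, so the assimilation is partial, not total.
Checking the remaining alternations: /θ/ → [ð] after /l/ (voiceless → voiced, matching voiced); /f/ → [v] after /β/ (voiceless → voiced, matching voiced) — only voicing changes, and always toward the preceding segment.
Since the segment that changes follows the conditioning segment, the assimilation is progressive.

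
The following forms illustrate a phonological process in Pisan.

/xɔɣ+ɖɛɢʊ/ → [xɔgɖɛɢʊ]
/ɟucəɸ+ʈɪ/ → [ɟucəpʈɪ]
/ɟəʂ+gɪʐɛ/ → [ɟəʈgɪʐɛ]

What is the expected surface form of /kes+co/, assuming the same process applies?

The data show regressive manner assimilation: /ɣ/ → [g] before /ɖ/; /ɸ/ → [p] before /ʈ/; /ʂ/ → [ʈ] before /g/. In each pair only manner changes, matching the following consonant, while place and voice stay constant.
/s/ is a voiceless alveolar fricative. The following trigger /c/ is a stop, so /s/ must become a stop as well.
A voiceless alveolar stop is [t], so the surface segment is [t].

[ketco]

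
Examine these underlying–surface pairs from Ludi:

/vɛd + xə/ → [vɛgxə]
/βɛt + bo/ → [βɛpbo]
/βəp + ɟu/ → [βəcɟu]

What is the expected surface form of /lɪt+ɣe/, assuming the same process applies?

The data show regressive place assimilation: /d/ → [g] before /x/; /t/ → [p] before /b/; /p/ → [c] before /ɟ/. In each pair only place changes, matching the following consonant, while manner and voice stay constant.
The rule targets /t/ (voiceless alveolar stop), which sits before the trigger /ɣ/ (velar).
Changing only its place to velar gives [k] — the voiceless velar stop.

[lɪkɣe]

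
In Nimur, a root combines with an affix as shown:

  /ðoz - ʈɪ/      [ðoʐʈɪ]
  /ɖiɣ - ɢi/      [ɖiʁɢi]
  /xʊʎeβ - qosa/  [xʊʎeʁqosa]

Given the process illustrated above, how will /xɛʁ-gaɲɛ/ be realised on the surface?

[xɛɣgaɲɛ]

The data show regressive place assimilation: /z/ → [ʐ] before /ʈ/; /ɣ/ → [ʁ] before /ɢ/; /β/ → [ʁ] before /q/. In each pair only place changes, matching the following consonant, while manner and voice stay constant.
The rule targets /ʁ/ (voiced uvular fricative), which sits before the trigger /g/ (velar).
A voiced velar fricative is [ɣ], so the surface segment is [ɣ].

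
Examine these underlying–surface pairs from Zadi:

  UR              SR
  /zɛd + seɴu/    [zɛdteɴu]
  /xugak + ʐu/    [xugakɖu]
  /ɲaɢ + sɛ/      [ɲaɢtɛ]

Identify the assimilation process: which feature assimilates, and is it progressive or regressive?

Underlying /s/ is realised as [t] next to /d/; /d/ itself does not change.
The change fricative → stop matches the manner of the preceding /d/, identifying this as manner assimilation.
Place and voice are unchanged, so the assimilation is partial, not total.
The other alternating forms pattern the same way: /ʐ/ → [ɖ] after /k/ (fricative → stop, matching a stop); /s/ → [t] after /ɢ/ (fricative → stop, matching a stop) — only manner changes, and always toward the preceding segment.
Since the segment that changes follows the conditioning segment, the assimilation is progressive.

progressive manner assimilation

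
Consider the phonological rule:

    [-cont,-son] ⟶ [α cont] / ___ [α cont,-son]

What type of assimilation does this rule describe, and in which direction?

The shared variable α links the value of [cont] on the target to that of the neighbouring obstruent. [cont] distinguishes stops from fricatives — a manner-of-articulation feature — so this is manner assimilation.
Since the environment is written after the underscore, the trigger follows the target; the direction is regressive.

regressive manner assimilation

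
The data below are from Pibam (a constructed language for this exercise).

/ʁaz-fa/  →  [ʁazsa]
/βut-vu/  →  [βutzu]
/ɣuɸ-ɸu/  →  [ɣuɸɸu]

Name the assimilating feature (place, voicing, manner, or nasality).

Comparing underlying and surface forms, /f/ → [s] is the alternation; the neighbouring /z/ is constant.
The change labiodental → alveolar matches the place of the preceding /z/, identifying this as place assimilation.
The other alternating form patterns the same way: /v/ → [z] after /t/ (labiodental → alveolar, matching alveolar) — only place changes, and always toward the preceding segment.
No alternation appears in [ɣuɸɸu]: there the adjacent consonants already agree in place (/ɸ/ and /ɸ/ are both bilabial), so this form is consistent with the same rule.

place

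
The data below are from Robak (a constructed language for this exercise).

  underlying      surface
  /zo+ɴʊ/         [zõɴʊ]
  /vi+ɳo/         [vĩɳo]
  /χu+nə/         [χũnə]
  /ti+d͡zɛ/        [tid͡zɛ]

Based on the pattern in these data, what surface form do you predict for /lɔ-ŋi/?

[lɔ̃ŋi]

The data show regressive nasality assimilation (vowel nasalisation): /o/ → [õ] before /ɴ/; /i/ → [ĩ] before /ɳ/; /u/ → [ũ] before /n/ — a vowel is nasalised by an immediately following nasal consonant.
No change occurs in [tid͡zɛ] because the vowel at the boundary is adjacent to an oral consonant, not a nasal (/i/ next to /d͡z/).
The vowel /ɔ/ is adjacent to the following nasal /ŋ/, so it acquires [+nasal] and surfaces as [ɔ̃].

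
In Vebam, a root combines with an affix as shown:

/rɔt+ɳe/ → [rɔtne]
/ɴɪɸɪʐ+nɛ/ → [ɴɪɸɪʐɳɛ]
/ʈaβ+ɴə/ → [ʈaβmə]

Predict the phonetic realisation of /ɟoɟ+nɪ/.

The data show progressive place assimilation: /ɳ/ → [n] after /t/; /n/ → [ɳ] after /ʐ/; /ɴ/ → [m] after /β/. In each pair only place changes, matching the preceding consonant, while manner and voice stay constant.
/n/ is a voiced alveolar nasal. The preceding trigger /ɟ/ is palatal, so /n/ must become palatal as well.
A voiced palatal nasal is [ɲ], so the surface segment is [ɲ].

[ɟoɟɲɪ]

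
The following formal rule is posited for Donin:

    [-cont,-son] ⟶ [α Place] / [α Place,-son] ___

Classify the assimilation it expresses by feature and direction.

The shared variable α links the value of the place features (abbreviated [Place]) on the target to the same value on the neighbouring segment, so place is the feature that assimilates.
The conditioning segment sits to the left of the focus bar, meaning the trigger precedes the segment that changes — progressive assimilation.

progressive place assimilation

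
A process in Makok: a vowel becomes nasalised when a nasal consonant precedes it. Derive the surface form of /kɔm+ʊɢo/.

The vowel /ʊ/ is adjacent to the preceding nasal /m/, so it acquires [+nasal] and surfaces as [ʊ̃].

[kɔmʊ̃ɢo]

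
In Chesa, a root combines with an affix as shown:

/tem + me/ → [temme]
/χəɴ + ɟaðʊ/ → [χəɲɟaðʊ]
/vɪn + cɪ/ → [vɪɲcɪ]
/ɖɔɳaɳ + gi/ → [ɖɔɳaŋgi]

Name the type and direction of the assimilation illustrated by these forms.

regressive place assimilation

The segment that alternates is /ɴ/, which surfaces as [ɲ] when adjacent to /ɟ/.
The change uvular → palatal matches the place of the following /ɟ/, identifying this as place assimilation.
Manner and voice are unchanged, so the assimilation is partial, not total.
The other alternating forms pattern the same way: /n/ → [ɲ] before /c/ (alveolar → palatal, matching palatal); /ɳ/ → [ŋ] before /g/ (retroflex → velar, matching velar) — only place changes, and always toward the following segment.
Nothing changes in [temme]: there the adjacent consonants already agree in place (/m/ and /m/ are both bilabial), so this form is consistent with the same rule.
The trigger is the following segment, so the direction is regressive (anticipatory).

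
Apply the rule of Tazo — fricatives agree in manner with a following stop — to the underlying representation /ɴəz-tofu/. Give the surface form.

The rule targets /z/ (voiced alveolar fricative), which sits before the trigger /t/ (stop).
Changing only its manner to stop gives [d] — the voiced alveolar stop.

[ɴədtofu]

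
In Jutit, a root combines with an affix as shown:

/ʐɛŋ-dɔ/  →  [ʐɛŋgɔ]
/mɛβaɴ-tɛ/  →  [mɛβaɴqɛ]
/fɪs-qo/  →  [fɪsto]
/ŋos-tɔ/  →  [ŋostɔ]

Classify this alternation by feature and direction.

progressive place assimilation

Underlying /d/ is realised as [g] next to /ŋ/; /ŋ/ itself does not change.
The change alveolar → velar matches the place of the preceding /ŋ/, identifying this as place assimilation.
Manner and voice are unchanged, so the assimilation is partial, not total.
The other alternating forms pattern the same way: /t/ → [q] after /ɴ/ (alveolar → uvular, matching uvular); /q/ → [t] after /s/ (uvular → alveolar, matching alveolar) — only place changes, and always toward the preceding segment.
No alternation appears in [ŋostɔ]: there the adjacent consonants already agree in place (/t/ and /s/ are both alveolar), so this form is consistent with the same rule.
The trigger is the preceding segment, so the direction is progressive (perseverative).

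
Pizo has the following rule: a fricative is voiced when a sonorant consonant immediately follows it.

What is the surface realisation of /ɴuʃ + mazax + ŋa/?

[ɴuʒmazaɣŋa]

The rule targets /ʃ/ (voiceless postalveolar fricative), which sits before the trigger /m/ (voiced).
Changing only its voicing to voiced gives [ʒ] — the voiced postalveolar fricative.
At the second juncture, /x/ likewise becomes [ɣ] adjacent to /ŋ/.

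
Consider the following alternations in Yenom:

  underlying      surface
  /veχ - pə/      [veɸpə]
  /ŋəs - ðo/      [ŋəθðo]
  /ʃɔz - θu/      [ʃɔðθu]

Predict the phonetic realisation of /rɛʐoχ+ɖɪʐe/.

The data show regressive place assimilation: /χ/ → [ɸ] before /p/; /s/ → [θ] before /ð/; /z/ → [ð] before /θ/. In each pair only place changes, matching the following consonant, while manner and voice stay constant.
The rule targets /χ/ (voiceless uvular fricative), which sits before the trigger /ɖ/ (retroflex).
The voiceless retroflex fricative is [ʂ], so /χ/ → [ʂ].

[rɛʐoʂɖɪʐe]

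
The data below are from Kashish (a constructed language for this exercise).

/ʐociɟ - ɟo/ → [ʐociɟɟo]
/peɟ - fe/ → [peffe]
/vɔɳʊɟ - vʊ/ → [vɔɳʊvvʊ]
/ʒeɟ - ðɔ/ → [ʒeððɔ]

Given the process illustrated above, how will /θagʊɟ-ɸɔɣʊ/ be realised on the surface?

The data show regressive total assimilation (/ɟ/ → [f] before /f/; /ɟ/ → [v] before /v/; /ɟ/ → [ð] before /ð/): in every case the target segment becomes identical to its following neighbour, copying more than a single feature.
In [ʐociɟɟo] the two consonants at the boundary are already identical (/ɟ/ + /ɟ/), so the rule applies vacuously and nothing changes.
/ɟ/ is the segment targeted by the rule; it sits immediately before /ɸ/, so it assimilates completely and surfaces as [ɸ].

[θagʊɸɸɔɣʊ]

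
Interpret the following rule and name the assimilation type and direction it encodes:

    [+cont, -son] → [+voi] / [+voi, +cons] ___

progressive voicing assimilation

The structural change is [+voi], and the conditioning segment [+voi, +cons] (a voiced consonant) is itself voiced, so the target comes to share the voicing of its neighbour — voicing assimilation.
Since the environment is written before the underscore, the trigger precedes the target; the direction is progressive.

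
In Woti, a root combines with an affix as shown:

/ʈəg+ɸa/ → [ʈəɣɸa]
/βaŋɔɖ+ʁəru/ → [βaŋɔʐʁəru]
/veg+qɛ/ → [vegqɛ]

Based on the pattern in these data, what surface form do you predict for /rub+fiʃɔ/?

[ruβfiʃɔ]

The data show regressive manner assimilation: /g/ → [ɣ] before /ɸ/; /ɖ/ → [ʐ] before /ʁ/. In each pair only manner changes, matching the following consonant, while place and voice stay constant.
No alternation appears in [vegqɛ]: there the adjacent consonants already agree in manner (/g/ and /q/ are both stops), so this form is consistent with the same rule.
/b/ is a voiced bilabial stop. The following trigger /f/ is a fricative, so /b/ must become a fricative as well.
A voiced bilabial fricative is [β], so the surface segment is [β].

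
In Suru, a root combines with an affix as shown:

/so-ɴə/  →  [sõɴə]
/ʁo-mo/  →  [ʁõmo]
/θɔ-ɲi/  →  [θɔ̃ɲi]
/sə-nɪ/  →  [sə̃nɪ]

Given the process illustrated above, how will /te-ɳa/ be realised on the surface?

The data show regressive nasality assimilation (vowel nasalisation): /o/ → [õ] before /ɴ/; /o/ → [õ] before /m/; /ɔ/ → [ɔ̃] before /ɲ/; /ə/ → [ə̃] before /n/ — a vowel is nasalised by an immediately following nasal consonant.
The vowel /e/ is adjacent to the following nasal /ɳ/, so it acquires [+nasal] and surfaces as [ẽ].

[tẽɳa]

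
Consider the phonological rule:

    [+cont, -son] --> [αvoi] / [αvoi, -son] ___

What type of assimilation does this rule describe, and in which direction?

progressive voicing assimilation

The rule copies [voi] from the environment onto the target, so the assimilating feature is voicing.
The conditioning segment sits to the left of the focus bar, meaning the trigger precedes the segment that changes — progressive assimilation.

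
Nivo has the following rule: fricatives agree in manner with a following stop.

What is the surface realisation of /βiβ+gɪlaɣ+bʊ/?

[βibgɪlagbʊ]

/β/ is a voiced bilabial fricative. The following trigger /g/ is a stop, so /β/ must become a stop as well.
A voiced bilabial stop is [b], so the surface segment is [b].
The same rule applies at the second boundary: /ɣ/ → [g] next to /b/.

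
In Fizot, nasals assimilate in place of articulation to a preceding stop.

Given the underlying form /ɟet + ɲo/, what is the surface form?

[ɟetno]

The rule targets /ɲ/ (voiced palatal nasal), which sits after the trigger /t/ (alveolar).
The voiced alveolar nasal is [n], so /ɲ/ → [n].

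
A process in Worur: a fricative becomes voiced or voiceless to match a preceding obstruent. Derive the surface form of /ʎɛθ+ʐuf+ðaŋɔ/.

The rule targets /ʐ/ (voiced retroflex fricative), which sits after the trigger /θ/ (voiceless).
A voiceless retroflex fricative is [ʂ], so the surface segment is [ʂ].
At the second juncture, /ð/ likewise becomes [θ] adjacent to /f/.

[ʎɛθʂufθaŋɔ]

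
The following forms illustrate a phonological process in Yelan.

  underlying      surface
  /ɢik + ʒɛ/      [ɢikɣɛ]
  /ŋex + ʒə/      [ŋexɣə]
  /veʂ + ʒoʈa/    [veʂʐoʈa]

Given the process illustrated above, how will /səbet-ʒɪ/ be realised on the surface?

[səbetzɪ]

The data show progressive place assimilation: /ʒ/ → [ɣ] after /k/; /ʒ/ → [ɣ] after /x/; /ʒ/ → [ʐ] after /ʂ/. In each pair only place changes, matching the preceding consonant, while manner and voice stay constant.
/ʒ/ is a voiced postalveolar fricative. The preceding trigger /t/ is alveolar, so /ʒ/ must become alveolar as well.
A voiced alveolar fricative is [z], so the surface segment is [z].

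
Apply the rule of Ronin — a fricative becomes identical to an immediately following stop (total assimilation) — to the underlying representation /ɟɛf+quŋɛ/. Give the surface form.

/f/ is the segment targeted by the rule; it sits immediately before /q/, so it assimilates completely and surfaces as [q].

[ɟɛqquŋɛ]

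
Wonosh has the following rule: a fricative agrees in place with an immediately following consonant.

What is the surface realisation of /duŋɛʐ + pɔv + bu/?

[duŋɛβpɔβbu]

The rule targets /ʐ/ (voiced retroflex fricative), which sits before the trigger /p/ (bilabial).
The voiced bilabial fricative is [β], so /ʐ/ → [β].
At the second juncture, /v/ likewise becomes [β] adjacent to /b/.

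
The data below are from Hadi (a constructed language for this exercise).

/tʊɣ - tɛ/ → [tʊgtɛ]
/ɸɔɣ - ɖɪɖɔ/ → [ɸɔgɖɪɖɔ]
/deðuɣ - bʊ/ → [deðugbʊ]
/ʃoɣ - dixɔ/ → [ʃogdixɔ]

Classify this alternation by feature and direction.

regressive manner assimilation

The segment that alternates is /ɣ/, which surfaces as [g] when adjacent to /t/.
/ɣ/ is a fricative while /t/ is a stop; the output [g] is a stop, matching the trigger — so the feature that spreads is manner.
Place and voice are unchanged, so the assimilation is partial, not total.
The other alternating forms pattern the same way: /ɣ/ → [g] before /ɖ/ (fricative → stop, matching a stop); /ɣ/ → [g] before /b/ (fricative → stop, matching a stop); /ɣ/ → [g] before /d/ (fricative → stop, matching a stop) — only manner changes, and always toward the following segment.
The trigger is the following segment, so the direction is regressive (anticipatory).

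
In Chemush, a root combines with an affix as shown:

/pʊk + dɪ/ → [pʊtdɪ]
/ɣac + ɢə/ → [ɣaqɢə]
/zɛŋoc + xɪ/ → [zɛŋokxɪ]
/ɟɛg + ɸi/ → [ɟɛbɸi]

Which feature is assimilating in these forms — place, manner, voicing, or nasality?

place

Underlying /k/ is realised as [t] next to /d/; /d/ itself does not change.
/k/ is velar while /d/ is alveolar; the output [t] is alveolar, matching the trigger — so the feature that spreads is place.
The other alternating forms pattern the same way: /c/ → [q] before /ɢ/ (palatal → uvular, matching uvular); /c/ → [k] before /x/ (palatal → velar, matching velar); /g/ → [b] before /ɸ/ (velar → bilabial, matching bilabial) — only place changes, and always toward the following segment.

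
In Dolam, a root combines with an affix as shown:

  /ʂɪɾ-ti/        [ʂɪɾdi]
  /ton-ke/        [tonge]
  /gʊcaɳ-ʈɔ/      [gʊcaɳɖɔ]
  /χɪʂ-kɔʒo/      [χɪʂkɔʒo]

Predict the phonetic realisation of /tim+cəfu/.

The data show progressive voicing assimilation: /t/ → [d] after /ɾ/; /k/ → [g] after /n/; /ʈ/ → [ɖ] after /ɳ/. In each pair only voicing changes, matching the preceding consonant, while place and manner stay constant.
No alternation appears in [χɪʂkɔʒo]: there the adjacent consonants already agree in voicing (/k/ and /ʂ/ are both voiceless), so this form is consistent with the same rule.
/c/ is a voiceless palatal stop. The preceding trigger /m/ is voiced, so /c/ must become voiced as well.
The voiced palatal stop is [ɟ], so /c/ → [ɟ].

[timɟəfu]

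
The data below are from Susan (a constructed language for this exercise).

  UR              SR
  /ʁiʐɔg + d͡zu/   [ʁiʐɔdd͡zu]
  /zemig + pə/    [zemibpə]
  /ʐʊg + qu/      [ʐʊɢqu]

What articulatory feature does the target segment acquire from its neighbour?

place

Underlying /g/ is realised as [d] next to /d͡z/; /d͡z/ itself does not change.
The change velar → alveolar matches the place of the following /d͡z/, identifying this as place assimilation.
The same holds elsewhere in the data: /g/ → [b] before /p/ (velar → bilabial, matching bilabial); /g/ → [ɢ] before /q/ (velar → uvular, matching uvular) — only place changes, and always toward the following segment.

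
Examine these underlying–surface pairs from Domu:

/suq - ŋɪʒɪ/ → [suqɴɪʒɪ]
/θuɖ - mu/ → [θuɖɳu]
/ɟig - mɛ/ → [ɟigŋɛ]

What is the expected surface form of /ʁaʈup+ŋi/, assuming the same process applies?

[ʁaʈupmi]

The data show progressive place assimilation: /ŋ/ → [ɴ] after /q/; /m/ → [ɳ] after /ɖ/; /m/ → [ŋ] after /g/. In each pair only place changes, matching the preceding consonant, while manner and voice stay constant.
/ŋ/ is a voiced velar nasal. The preceding trigger /p/ is bilabial, so /ŋ/ must become bilabial as well.
Changing only its place to bilabial gives [m] — the voiced bilabial nasal.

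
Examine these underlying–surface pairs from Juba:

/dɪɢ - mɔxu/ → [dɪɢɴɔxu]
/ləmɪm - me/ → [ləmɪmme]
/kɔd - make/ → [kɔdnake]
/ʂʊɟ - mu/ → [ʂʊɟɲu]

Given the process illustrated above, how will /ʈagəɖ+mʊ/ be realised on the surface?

[ʈagəɖɳʊ]

The data show progressive place assimilation: /m/ → [ɴ] after /ɢ/; /m/ → [n] after /d/; /m/ → [ɲ] after /ɟ/. In each pair only place changes, matching the preceding consonant, while manner and voice stay constant.
No alternation appears in [ləmɪmme]: there the adjacent consonants already agree in place (/m/ and /m/ are both bilabial), so this form is consistent with the same rule.
The rule targets /m/ (voiced bilabial nasal), which sits after the trigger /ɖ/ (retroflex).
The voiced retroflex nasal is [ɳ], so /m/ → [ɳ].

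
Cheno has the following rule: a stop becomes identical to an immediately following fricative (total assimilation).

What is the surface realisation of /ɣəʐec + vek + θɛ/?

/c/ is the segment targeted by the rule; it sits immediately before /v/, so it assimilates completely and surfaces as [v].
At the second juncture, /k/ likewise becomes [θ] adjacent to /θ/.

[ɣəʐevveθθɛ]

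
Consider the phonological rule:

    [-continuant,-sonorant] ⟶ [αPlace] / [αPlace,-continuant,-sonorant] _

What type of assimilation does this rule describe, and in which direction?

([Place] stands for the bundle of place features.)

progressive place assimilation

The shared variable α links the value of the place features (abbreviated [Place]) on the target to the same value on the neighbouring segment, so place is the feature that assimilates.
Since the environment is written before the underscore, the trigger precedes the target; the direction is progressive.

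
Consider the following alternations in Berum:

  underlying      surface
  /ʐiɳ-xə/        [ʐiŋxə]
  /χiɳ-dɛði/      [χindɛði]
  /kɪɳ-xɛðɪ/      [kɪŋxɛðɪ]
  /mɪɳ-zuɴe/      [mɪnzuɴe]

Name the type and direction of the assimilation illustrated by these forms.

Comparing underlying and surface forms, /ɳ/ → [ŋ] is the alternation; the neighbouring /x/ is constant.
/ɳ/ is retroflex while /x/ is velar; the output [ŋ] is velar, matching the trigger — so the feature that spreads is place.
Manner and voice are unchanged, so the assimilation is partial, not total.
Checking the remaining alternations: /ɳ/ → [n] before /d/ (retroflex → alveolar, matching alveolar); /ɳ/ → [n] before /z/ (retroflex → alveolar, matching alveolar) — only place changes, and always toward the following segment.
Since the segment that changes precedes the conditioning segment, the assimilation is regressive.

regressive place assimilation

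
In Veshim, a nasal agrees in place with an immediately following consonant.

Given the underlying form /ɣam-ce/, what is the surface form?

The rule targets /m/ (voiced bilabial nasal), which sits before the trigger /c/ (palatal).
Changing only its place to palatal gives [ɲ] — the voiced palatal nasal.

[ɣaɲce]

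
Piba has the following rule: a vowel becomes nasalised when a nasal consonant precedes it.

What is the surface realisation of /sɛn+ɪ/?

The vowel /ɪ/ is adjacent to the preceding nasal /n/, so it acquires [+nasal] and surfaces as [ɪ̃].

[sɛnɪ̃]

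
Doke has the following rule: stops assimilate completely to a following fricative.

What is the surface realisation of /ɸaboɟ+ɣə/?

/ɟ/ is the segment targeted by the rule; it sits immediately before /ɣ/, so it assimilates completely and surfaces as [ɣ].

[ɸaboɣɣə]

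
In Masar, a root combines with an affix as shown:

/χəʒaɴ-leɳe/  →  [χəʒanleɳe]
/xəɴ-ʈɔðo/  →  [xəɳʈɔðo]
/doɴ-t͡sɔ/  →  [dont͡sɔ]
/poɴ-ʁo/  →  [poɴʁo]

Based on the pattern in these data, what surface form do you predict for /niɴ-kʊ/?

The data show regressive place assimilation: /ɴ/ → [n] before /l/; /ɴ/ → [ɳ] before /ʈ/; /ɴ/ → [n] before /t͡s/. In each pair only place changes, matching the following consonant, while manner and voice stay constant.
Nothing changes in [poɴʁo]: there the adjacent consonants already agree in place (/ɴ/ and /ʁ/ are both uvular), so this form is consistent with the same rule.
The rule targets /ɴ/ (voiced uvular nasal), which sits before the trigger /k/ (velar).
The voiced velar nasal is [ŋ], so /ɴ/ → [ŋ].

[niŋkʊ]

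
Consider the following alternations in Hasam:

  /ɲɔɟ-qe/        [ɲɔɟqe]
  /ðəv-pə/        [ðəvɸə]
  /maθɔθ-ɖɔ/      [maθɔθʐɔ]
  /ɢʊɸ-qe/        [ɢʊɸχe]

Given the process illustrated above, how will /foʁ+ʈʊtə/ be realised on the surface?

[foʁʂʊtə]

The data show progressive manner assimilation: /p/ → [ɸ] after /v/; /ɖ/ → [ʐ] after /θ/; /q/ → [χ] after /ɸ/. In each pair only manner changes, matching the preceding consonant, while place and voice stay constant.
No alternation appears in [ɲɔɟqe]: there the adjacent consonants already agree in manner (/q/ and /ɟ/ are both stops), so this form is consistent with the same rule.
The rule targets /ʈ/ (voiceless retroflex stop), which sits after the trigger /ʁ/ (fricative).
The voiceless retroflex fricative is [ʂ], so /ʈ/ → [ʂ].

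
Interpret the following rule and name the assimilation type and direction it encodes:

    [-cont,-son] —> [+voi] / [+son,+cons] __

progressive voicing assimilation

The structural change is [+voi], and the conditioning segment [+son,+cons] (a sonorant consonant) is itself voiced, so the target comes to share the voicing of its neighbour — voicing assimilation.
Since the environment is written before the underscore, the trigger precedes the target; the direction is progressive.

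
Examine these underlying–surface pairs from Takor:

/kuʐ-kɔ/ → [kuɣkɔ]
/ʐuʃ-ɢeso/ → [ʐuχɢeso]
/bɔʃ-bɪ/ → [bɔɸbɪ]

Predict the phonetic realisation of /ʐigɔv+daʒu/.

[ʐigɔzdaʒu]

The data show regressive place assimilation: /ʐ/ → [ɣ] before /k/; /ʃ/ → [χ] before /ɢ/; /ʃ/ → [ɸ] before /b/. In each pair only place changes, matching the following consonant, while manner and voice stay constant.
/v/ is a voiced labiodental fricative. The following trigger /d/ is alveolar, so /v/ must become alveolar as well.
The voiced alveolar fricative is [z], so /v/ → [z].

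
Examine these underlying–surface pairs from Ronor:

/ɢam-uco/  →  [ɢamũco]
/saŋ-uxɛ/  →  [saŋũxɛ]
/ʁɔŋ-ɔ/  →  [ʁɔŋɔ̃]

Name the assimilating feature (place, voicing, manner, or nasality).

The vowel /u/ surfaces as nasalised [ũ] next to the preceding nasal /m/ — it has acquired the [+nasal] feature of its neighbour.
The other forms show the same pattern: /u/ → [ũ] after /ŋ/; /ɔ/ → [ɔ̃] after /ŋ/ — each time a vowel is nasalised next to a preceding nasal.

nasality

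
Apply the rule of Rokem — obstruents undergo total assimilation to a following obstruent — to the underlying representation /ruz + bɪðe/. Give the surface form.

[rubbɪðe]

/z/ is the segment targeted by the rule; it sits immediately before /b/, so it assimilates completely and surfaces as [b].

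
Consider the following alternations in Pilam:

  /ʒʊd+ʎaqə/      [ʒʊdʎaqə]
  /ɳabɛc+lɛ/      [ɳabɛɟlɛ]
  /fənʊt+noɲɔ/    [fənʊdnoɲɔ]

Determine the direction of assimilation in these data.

regressive

Underlying /c/ is realised as [ɟ] next to /l/; /l/ itself does not change.
/c/ is voiceless while /l/ is voiced; the output [ɟ] is voiced, matching the trigger — so the feature that spreads is voicing.
Checking the remaining alternation: /t/ → [d] before /n/ (voiceless → voiced, matching voiced) — only voicing changes, and always toward the following segment.
No alternation appears in [ʒʊdʎaqə]: there the adjacent consonants already agree in voicing (/d/ and /ʎ/ are both voiced), so this form is consistent with the same rule.
The trigger is the following segment, so the direction is regressive (anticipatory).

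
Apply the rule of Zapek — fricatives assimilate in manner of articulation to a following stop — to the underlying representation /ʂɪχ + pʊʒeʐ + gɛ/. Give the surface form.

[ʂɪqpʊʒeɖgɛ]

/χ/ is a voiceless uvular fricative. The following trigger /p/ is a stop, so /χ/ must become a stop as well.
The voiceless uvular stop is [q], so /χ/ → [q].
The same rule applies at the second boundary: /ʐ/ → [ɖ] next to /g/.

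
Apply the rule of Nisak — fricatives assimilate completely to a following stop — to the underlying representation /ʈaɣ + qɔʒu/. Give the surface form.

[ʈaqqɔʒu]

/ɣ/ is the segment targeted by the rule; it sits immediately before /q/, so it assimilates completely and surfaces as [q].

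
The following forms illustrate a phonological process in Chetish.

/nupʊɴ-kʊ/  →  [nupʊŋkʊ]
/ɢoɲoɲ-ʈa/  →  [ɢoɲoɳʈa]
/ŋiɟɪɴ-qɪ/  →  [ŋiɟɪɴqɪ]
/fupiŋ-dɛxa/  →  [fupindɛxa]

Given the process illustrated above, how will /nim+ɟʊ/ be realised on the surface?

The data show regressive place assimilation: /ɴ/ → [ŋ] before /k/; /ɲ/ → [ɳ] before /ʈ/; /ŋ/ → [n] before /d/. In each pair only place changes, matching the following consonant, while manner and voice stay constant.
Nothing changes in [ŋiɟɪɴqɪ]: there the adjacent consonants already agree in place (/ɴ/ and /q/ are both uvular), so this form is consistent with the same rule.
The rule targets /m/ (voiced bilabial nasal), which sits before the trigger /ɟ/ (palatal).
The voiced palatal nasal is [ɲ], so /m/ → [ɲ].

[niɲɟʊ]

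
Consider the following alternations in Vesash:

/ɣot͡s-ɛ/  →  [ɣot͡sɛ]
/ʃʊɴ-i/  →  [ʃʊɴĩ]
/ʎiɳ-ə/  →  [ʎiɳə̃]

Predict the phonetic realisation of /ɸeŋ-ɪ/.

[ɸeŋɪ̃]

The data show progressive nasality assimilation (vowel nasalisation): /i/ → [ĩ] after /ɴ/; /ə/ → [ə̃] after /ɳ/ — a vowel is nasalised by an immediately preceding nasal consonant.
No change occurs in [ɣot͡sɛ] because the vowel at the boundary is adjacent to an oral consonant, not a nasal (/ɛ/ next to /t͡s/).
The vowel /ɪ/ is adjacent to the preceding nasal /ŋ/, so it acquires [+nasal] and surfaces as [ɪ̃].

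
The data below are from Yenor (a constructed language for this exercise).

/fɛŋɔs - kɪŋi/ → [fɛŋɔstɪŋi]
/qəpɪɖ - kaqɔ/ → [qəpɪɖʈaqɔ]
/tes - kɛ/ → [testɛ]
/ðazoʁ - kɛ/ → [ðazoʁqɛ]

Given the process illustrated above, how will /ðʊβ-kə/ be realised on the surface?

[ðʊβpə]

The data show progressive place assimilation: /k/ → [t] after /s/; /k/ → [ʈ] after /ɖ/; /k/ → [q] after /ʁ/. In each pair only place changes, matching the preceding consonant, while manner and voice stay constant.
/k/ is a voiceless velar stop. The preceding trigger /β/ is bilabial, so /k/ must become bilabial as well.
The voiceless bilabial stop is [p], so /k/ → [p].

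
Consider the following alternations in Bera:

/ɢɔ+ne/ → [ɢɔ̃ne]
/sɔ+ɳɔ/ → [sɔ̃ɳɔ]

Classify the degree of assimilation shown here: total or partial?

partial assimilation

The vowel /ɔ/ surfaces as nasalised [ɔ̃] next to the following nasal /n/ — it has acquired the [+nasal] feature of its neighbour.
Likewise in the remaining data: /ɔ/ → [ɔ̃] before /ɳ/ — each time a vowel is nasalised next to a following nasal.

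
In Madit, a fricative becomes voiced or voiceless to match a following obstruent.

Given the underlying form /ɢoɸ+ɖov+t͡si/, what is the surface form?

[ɢoβɖoft͡si]

/ɸ/ is a voiceless bilabial fricative. The following trigger /ɖ/ is voiced, so /ɸ/ must become voiced as well.
Changing only its voicing to voiced gives [β] — the voiced bilabial fricative.
At the second juncture, /v/ likewise becomes [f] adjacent to /t͡s/.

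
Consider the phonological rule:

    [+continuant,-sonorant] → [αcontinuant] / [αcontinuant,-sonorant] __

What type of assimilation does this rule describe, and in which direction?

The rule copies [continuant] (continuancy) from the environment onto the target fricatives; since [±continuant] encodes the stop/fricative manner contrast, the assimilating dimension is manner.
The conditioning segment sits to the left of the focus bar, meaning the trigger precedes the segment that changes — progressive assimilation.

progressive manner assimilation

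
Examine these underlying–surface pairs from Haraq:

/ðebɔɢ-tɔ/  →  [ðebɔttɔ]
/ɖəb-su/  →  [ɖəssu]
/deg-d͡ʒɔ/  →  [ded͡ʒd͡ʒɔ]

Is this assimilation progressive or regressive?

regressive

Underlying /ɢ/ is realised as [t] next to /t/; /t/ itself does not change.
The output [t] is identical to the trigger /t/ — every feature (place, manner, voicing) has been copied — so this is total assimilation.
The other forms behave the same way: /b/ → [s] before /s/; /g/ → [d͡ʒ] before /d͡ʒ/ — in each case the output is a copy of the following consonant.
The trigger is the following segment, so the direction is regressive (anticipatory).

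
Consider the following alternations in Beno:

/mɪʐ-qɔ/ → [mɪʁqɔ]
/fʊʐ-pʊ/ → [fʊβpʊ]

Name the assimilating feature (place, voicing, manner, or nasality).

place

Underlying /ʐ/ is realised as [ʁ] next to /q/; /q/ itself does not change.
The change retroflex → uvular matches the place of the following /q/, identifying this as place assimilation.
Checking the remaining alternation: /ʐ/ → [β] before /p/ (retroflex → bilabial, matching bilabial) — only place changes, and always toward the following segment.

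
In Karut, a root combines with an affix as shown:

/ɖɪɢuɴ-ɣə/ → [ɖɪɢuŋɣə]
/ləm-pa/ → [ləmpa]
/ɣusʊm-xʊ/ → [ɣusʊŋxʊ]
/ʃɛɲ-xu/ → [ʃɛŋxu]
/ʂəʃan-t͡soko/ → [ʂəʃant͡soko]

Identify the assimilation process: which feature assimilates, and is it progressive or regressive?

regressive place assimilation

The segment that alternates is /ɴ/, which surfaces as [ŋ] when adjacent to /ɣ/.
The change uvular → velar matches the place of the following /ɣ/, identifying this as place assimilation.
Manner and voice are unchanged, so the assimilation is partial, not total.
Checking the remaining alternations: /m/ → [ŋ] before /x/ (bilabial → velar, matching velar); /ɲ/ → [ŋ] before /x/ (palatal → velar, matching velar) — only place changes, and always toward the following segment.
No alternation appears in [ləmpa], [ʂəʃant͡soko]: there the adjacent consonants already agree in place (/m/ and /p/ are both bilabial; /n/ and /t͡s/ are both alveolar), so these forms are consistent with the same rule.
Since the segment that changes precedes the conditioning segment, the assimilation is regressive.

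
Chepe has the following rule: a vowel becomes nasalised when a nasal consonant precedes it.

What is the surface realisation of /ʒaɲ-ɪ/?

The vowel /ɪ/ is adjacent to the preceding nasal /ɲ/, so it acquires [+nasal] and surfaces as [ɪ̃].

[ʒaɲɪ̃]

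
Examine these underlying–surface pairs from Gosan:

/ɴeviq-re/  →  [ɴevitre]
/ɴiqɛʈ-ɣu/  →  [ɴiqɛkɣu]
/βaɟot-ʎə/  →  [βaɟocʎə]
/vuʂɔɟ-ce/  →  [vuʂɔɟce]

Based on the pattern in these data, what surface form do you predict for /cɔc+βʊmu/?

The data show regressive place assimilation: /q/ → [t] before /r/; /ʈ/ → [k] before /ɣ/; /t/ → [c] before /ʎ/. In each pair only place changes, matching the following consonant, while manner and voice stay constant.
No alternation appears in [vuʂɔɟce]: there the adjacent consonants already agree in place (/ɟ/ and /c/ are both palatal), so this form is consistent with the same rule.
The rule targets /c/ (voiceless palatal stop), which sits before the trigger /β/ (bilabial).
The voiceless bilabial stop is [p], so /c/ → [p].

[cɔpβʊmu]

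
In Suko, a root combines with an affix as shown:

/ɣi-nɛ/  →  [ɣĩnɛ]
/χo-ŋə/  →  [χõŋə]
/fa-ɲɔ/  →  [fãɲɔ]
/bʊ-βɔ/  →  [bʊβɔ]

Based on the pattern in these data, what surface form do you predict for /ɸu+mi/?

The data show regressive nasality assimilation (vowel nasalisation): /i/ → [ĩ] before /n/; /o/ → [õ] before /ŋ/; /a/ → [ã] before /ɲ/ — a vowel is nasalised by an immediately following nasal consonant.
No change occurs in [bʊβɔ] because the vowel at the boundary is adjacent to an oral consonant, not a nasal (/ʊ/ next to /β/).
The vowel /u/ is adjacent to the following nasal /m/, so it acquires [+nasal] and surfaces as [ũ].

[ɸũmi]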